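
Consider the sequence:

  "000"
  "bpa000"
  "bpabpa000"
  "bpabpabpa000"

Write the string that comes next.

Every step adds bpa at the front: s(k+1) = bpa·s(k).
Applying this once more to bpabpabpa000:

bpabpabpabpa000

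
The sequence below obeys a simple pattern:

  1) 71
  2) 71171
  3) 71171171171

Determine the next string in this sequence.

Each string is two copies of the previous one joined by '1'.
So the next term is two copies of 71171171171 with '1' between the halves.

71171171171171171171171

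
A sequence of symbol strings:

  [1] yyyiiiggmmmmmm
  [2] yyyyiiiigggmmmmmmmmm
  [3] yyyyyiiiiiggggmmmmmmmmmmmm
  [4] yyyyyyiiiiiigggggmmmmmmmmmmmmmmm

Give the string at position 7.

Term n consists of n+1 y's, followed by n+1 i's, followed by n g's, followed by 3n m's, where the shown terms are n = 2, 3, 4, 5.
For term 7, n = 8, so the run lengths are 9, 9, 8, 24.

yyyyyyyyyiiiiiiiiiggggggggmmmmmmmmmmmmmmmmmmmmmmmm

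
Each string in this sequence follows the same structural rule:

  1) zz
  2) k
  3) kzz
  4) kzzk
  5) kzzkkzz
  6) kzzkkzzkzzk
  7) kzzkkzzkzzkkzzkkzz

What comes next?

From term 3 onward, concatenate the last term with the second-to-last: k·zz = kzz, kzz·k = kzzk, …
The next term joins kzzkkzzkzzkkzzkkzz and kzzkkzzkzzk.

kzzkkzzkzzkkzzkkzzkzzkkzzkzzk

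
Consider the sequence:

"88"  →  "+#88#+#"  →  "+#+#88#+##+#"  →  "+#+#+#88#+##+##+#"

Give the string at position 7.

s(k+1) = +#·s(k)·#+#, so each term gains +# as a prefix and #+# as a suffix.
From +#+#+#88#+##+##+#, 3 further steps: +#+#+#88#+##+##+# → +#+#+#+#88#+##+##+##+# → +#+#+#+#+#88#+##+##+##+##+# → (answer).

+#+#+#+#+#+#88#+##+##+##+##+##+#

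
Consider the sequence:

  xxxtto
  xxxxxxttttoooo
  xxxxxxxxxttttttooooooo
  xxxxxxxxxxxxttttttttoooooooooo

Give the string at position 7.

The n-th term is 3n x's then 2n t's then 3n-2 o's (n = 1, 2, …).
Setting n = 7 gives 21, 14, 19 characters in each block.

xxxxxxxxxxxxxxxxxxxxxttttttttttttttooooooooooooooooooo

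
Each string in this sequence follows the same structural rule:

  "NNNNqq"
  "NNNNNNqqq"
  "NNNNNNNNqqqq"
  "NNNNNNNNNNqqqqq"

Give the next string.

Term n consists of 2n N's, followed by n q's, where the shown terms are n = 2, 3, 4, 5.
Setting n = 6 gives 12, 6 characters in each block.

NNNNNNNNNNNNqqqqqq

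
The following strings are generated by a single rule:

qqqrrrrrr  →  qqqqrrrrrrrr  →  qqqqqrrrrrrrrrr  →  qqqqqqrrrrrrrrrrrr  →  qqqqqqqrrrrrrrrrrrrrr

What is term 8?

Term n consists of n q's, followed by 2n r's, where the shown terms are n = 3, 4, 5, 6, 7.
Setting n = 10 gives 10, 20 characters in each block.

qqqqqqqqqqrrrrrrrrrrrrrrrrrrrr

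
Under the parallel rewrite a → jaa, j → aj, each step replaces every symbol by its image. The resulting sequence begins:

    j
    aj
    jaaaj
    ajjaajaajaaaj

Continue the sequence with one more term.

Rewriting the 13 symbols of ajjaajaajaaaj one by one yields jaa aj aj jaa jaa aj jaa jaa aj jaa jaa jaa aj; concatenated:

jaaajajjaajaaajjaajaaajjaajaajaaaj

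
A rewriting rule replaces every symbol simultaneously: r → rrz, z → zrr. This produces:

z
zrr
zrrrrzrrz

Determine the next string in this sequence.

Rewriting each symbol of zrrrrzrrz: z→zrr, r→rrz, r→rrz, r→rrz, r→rrz, z→zrr, r→rrz, r→rrz, z→zrr, which concatenates to zrr rrz rrz rrz rrz zrr rrz rrz zrr.

zrrrrzrrzrrzrrzzrrrrzrrzzrr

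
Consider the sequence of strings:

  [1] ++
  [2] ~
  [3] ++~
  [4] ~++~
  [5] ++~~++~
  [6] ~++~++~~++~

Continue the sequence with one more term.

From term 3 onward, concatenate the second-to-last term with the last: ++·~ = ++~, ~·++~ = ~++~, …
Continuing: ++~~++~ · ~++~++~~++~ gives term 7.

++~~++~~++~++~~++~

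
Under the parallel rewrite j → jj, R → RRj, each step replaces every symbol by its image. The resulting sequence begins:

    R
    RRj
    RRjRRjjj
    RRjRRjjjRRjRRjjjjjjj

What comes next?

Replace each of the 20 characters of RRjRRjjjRRjRRjjjjjjj in place — RRj RRj jj RRj RRj jj jj jj RRj RRj jj RRj RRj jj jj jj jj jj jj jj — and concatenate.

RRjRRjjjRRjRRjjjjjjjRRjRRjjjRRjRRjjjjjjjjjjjjjjj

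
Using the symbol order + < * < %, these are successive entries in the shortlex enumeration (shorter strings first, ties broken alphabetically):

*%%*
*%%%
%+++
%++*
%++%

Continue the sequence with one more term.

Find the rightmost character of %++% below %, bump it to the next letter, and reset everything to its right to +.

%+*+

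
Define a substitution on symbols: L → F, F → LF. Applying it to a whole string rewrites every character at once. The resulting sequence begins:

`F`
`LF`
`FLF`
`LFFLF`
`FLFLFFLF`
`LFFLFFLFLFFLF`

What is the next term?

Rewriting the 13 symbols of LFFLFFLFLFFLF one by one yields F LF LF F LF LF F LF F LF LF F LF; concatenated:

FLFLFFLFLFFLFFLFLFFLF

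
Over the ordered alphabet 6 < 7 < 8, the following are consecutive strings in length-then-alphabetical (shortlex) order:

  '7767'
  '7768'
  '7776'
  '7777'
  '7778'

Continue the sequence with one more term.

7786

The successor of 7778 increments the rightmost position that isn't already 8 and resets every position after it to 6.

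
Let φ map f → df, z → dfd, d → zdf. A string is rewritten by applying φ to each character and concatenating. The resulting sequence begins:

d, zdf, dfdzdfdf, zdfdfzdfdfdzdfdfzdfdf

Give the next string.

dfdzdfdfzdfdfdfdzdfdfzdfdfzdfdfdzdfdfzdfdfdfdzdfdfzdfdf

Applying the rule to each of the 21 symbols of zdfdfzdfdfdzdfdfzdfdf gives the pieces dfd zdf df zdf df dfd zdf df zdf df zdf dfd zdf df zdf df dfd zdf df zdf df, which concatenate to the answer.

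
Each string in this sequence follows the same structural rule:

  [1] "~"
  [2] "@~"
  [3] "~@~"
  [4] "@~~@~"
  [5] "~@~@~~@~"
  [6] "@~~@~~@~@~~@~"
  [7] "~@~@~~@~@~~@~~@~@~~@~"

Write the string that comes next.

@~~@~~@~@~~@~~@~@~~@~@~~@~~@~@~~@~

From term 3 onward, concatenate the second-to-last term with the last: ~·@~ = ~@~, @~·~@~ = @~~@~, …
So term 8 is @~~@~~@~@~~@~·~@~@~~@~@~~@~~@~@~~@~.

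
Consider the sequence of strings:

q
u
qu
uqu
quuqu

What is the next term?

Each term (from the third on) is the two preceding terms concatenated in order: term 3 = q·u = qu.
So term 6 is uqu·quuqu.

uququuqu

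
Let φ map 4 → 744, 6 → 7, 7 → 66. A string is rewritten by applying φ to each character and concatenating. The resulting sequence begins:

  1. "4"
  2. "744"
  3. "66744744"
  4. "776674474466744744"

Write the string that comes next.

Rewriting the 18 symbols of 776674474466744744 one by one yields 66 66 7 7 66 744 744 66 744 744 7 7 66 744 744 66 744 744; concatenated:

6666776674474466744744776674474466744744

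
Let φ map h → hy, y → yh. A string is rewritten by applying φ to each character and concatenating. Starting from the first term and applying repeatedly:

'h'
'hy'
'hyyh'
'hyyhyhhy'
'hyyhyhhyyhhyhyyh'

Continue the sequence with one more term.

Rewriting the 16 symbols of hyyhyhhyyhhyhyyh one by one yields hy yh yh hy yh hy hy yh yh hy hy yh hy yh yh hy; concatenated:

hyyhyhhyyhhyhyyhyhhyhyyhhyyhyhhy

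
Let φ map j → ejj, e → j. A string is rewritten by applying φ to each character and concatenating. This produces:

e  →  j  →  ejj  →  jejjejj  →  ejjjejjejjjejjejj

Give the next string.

φ(ejjjejjejjjejjejj) expands symbol-by-symbol to j ejj ejj ejj j ejj ejj j ejj ejj ejj j ejj ejj j ejj ejj; joining the 17 pieces gives the next term.

jejjejjejjjejjejjjejjejjejjjejjejjjejjejj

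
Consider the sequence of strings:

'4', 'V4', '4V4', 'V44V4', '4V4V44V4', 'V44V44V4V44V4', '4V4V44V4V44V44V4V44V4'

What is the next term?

V44V44V4V44V44V4V44V4V44V44V4V44V4

This is a Fibonacci-style word recurrence s(k) = s(k−2)·s(k−1): e.g. 4·V4 = 4V4.
So term 8 is V44V44V4V44V4·4V4V44V4V44V44V4V44V4.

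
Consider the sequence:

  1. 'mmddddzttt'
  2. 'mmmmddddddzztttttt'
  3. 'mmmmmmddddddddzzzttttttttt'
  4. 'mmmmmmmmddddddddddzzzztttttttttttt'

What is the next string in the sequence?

mmmmmmmmmmddddddddddddzzzzzttttttttttttttt

The n-th term is 2n m's then 2n+2 d's then n z's then 3n t's (n = 1, 2, …).
For the next term, n = 5, so the run lengths are 10, 12, 5, 15.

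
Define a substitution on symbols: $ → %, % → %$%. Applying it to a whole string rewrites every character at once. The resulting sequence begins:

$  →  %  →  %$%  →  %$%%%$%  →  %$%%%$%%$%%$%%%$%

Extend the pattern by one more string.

%$%%%$%%$%%$%%%$%%$%%%$%%$%%%$%%$%%$%%%$%

Replace each of the 17 characters of %$%%%$%%$%%$%%%$% in place — %$% % %$% %$% %$% % %$% %$% % %$% %$% % %$% %$% %$% % %$% — and concatenate.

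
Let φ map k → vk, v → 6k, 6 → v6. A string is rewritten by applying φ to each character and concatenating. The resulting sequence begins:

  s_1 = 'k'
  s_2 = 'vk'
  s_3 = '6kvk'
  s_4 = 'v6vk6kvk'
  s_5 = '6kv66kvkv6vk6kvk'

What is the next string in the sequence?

φ(6kv66kvkv6vk6kvk) expands symbol-by-symbol to v6 vk 6k v6 v6 vk 6k vk 6k v6 6k vk v6 vk 6k vk; joining the 16 pieces gives the next term.

v6vk6kv6v6vk6kvk6kv66kvkv6vk6kvk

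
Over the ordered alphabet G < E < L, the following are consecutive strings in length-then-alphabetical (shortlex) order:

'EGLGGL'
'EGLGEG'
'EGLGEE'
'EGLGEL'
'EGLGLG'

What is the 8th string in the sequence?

EGLEGG

Advancing 3 positions from EGLGLG through EGLGLG → EGLGLE → EGLGLL reaches term 8.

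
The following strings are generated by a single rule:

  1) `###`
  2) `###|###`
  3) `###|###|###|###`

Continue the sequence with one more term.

s(k+1) = s(k)·|·s(k) — each term doubles the last with '|' between the halves.
One more doubling of ###|###|###|### gives the answer.

###|###|###|###|###|###|###|###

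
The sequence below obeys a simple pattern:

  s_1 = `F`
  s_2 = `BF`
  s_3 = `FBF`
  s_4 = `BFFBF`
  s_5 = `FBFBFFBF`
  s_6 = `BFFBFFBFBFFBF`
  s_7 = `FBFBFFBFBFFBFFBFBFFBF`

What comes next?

This is a Fibonacci-style word recurrence s(k) = s(k−2)·s(k−1): e.g. F·BF = FBF.
So term 8 is BFFBFFBFBFFBF·FBFBFFBFBFFBFFBFBFFBF.

BFFBFFBFBFFBFFBFBFFBFBFFBFFBFBFFBF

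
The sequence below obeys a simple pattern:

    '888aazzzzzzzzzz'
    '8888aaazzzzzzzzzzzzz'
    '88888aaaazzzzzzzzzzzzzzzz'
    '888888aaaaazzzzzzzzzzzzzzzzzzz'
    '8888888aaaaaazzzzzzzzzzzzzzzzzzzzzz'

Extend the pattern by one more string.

Each string has the form 8^{n} a^{n-1} z^{3n+1}, where the shown terms are n = 3, 4, 5, 6, 7.
For the next term, n = 8, so the run lengths are 8, 7, 25.

88888888aaaaaaazzzzzzzzzzzzzzzzzzzzzzzzz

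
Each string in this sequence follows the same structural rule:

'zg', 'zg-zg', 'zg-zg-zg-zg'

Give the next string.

zg-zg-zg-zg-zg-zg-zg-zg

Every step duplicates the string with '-' between the halves.
So the next term is two copies of zg-zg-zg-zg with '-' between the halves.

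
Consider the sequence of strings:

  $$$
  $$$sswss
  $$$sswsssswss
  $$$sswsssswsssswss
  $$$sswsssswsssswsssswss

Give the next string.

Every step adds sswss to the end: s(k+1) = s(k)·sswss.
So the next term is $$$sswsssswsssswsssswss·sswss.

$$$sswsssswsssswsssswsssswss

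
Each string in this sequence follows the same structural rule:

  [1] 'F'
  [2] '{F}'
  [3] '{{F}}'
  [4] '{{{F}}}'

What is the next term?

Each term wraps the previous one in { on the left and } on the right.
So the next term is {·{{{F}}}·}.

{{{{F}}}}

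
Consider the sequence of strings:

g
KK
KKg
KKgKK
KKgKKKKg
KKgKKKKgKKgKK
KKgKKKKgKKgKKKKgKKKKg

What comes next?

This is a Fibonacci-style word recurrence s(k) = s(k−1)·s(k−2): e.g. KK·g = KKg.
The next term joins KKgKKKKgKKgKKKKgKKKKg and KKgKKKKgKKgKK.

KKgKKKKgKKgKKKKgKKKKgKKgKKKKgKKgKK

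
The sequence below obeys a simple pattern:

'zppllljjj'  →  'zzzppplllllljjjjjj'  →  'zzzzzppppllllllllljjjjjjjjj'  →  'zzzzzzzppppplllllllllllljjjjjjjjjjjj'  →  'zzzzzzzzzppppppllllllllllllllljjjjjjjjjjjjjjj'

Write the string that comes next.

zzzzzzzzzzzppppppplllllllllllllllllljjjjjjjjjjjjjjjjjj

Reading off run lengths: z runs 1, 3, 5, 7, 9; p runs 2, 3, 4, 5, 6; l runs 3, 6, 9, 12, 15; j runs 3, 6, 9, 12, 15 — each is linear in n (n = 1, 2, …).
At n = 6 the blocks have lengths 11, 7, 18, 18.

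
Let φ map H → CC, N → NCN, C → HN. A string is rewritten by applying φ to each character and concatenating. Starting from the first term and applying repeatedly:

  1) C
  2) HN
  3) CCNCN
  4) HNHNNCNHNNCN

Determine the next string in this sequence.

Apply φ to HNHNNCNHNNCN symbol by symbol: H→CC, N→NCN, H→CC, N→NCN, N→NCN, C→HN, N→NCN, H→CC, N→NCN, N→NCN, C→HN, N→NCN; joined: CC NCN CC NCN NCN HN NCN CC NCN NCN HN NCN.

CCNCNCCNCNNCNHNNCNCCNCNNCNHNNCN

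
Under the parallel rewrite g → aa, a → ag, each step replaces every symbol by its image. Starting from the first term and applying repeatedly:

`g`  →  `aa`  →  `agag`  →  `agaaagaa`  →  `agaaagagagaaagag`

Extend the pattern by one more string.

agaaagagagaaagaaagaaagagagaaagaa

φ(agaaagagagaaagag) expands symbol-by-symbol to ag aa ag ag ag aa ag aa ag aa ag ag ag aa ag aa; joining the 16 pieces gives the next term.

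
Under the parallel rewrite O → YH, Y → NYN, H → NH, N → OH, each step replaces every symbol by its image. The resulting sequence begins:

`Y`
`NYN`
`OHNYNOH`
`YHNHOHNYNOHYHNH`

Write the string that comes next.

NYNNHOHNHYHNHOHNYNOHYHNHNYNNHOHNH

Applying the rule to each of the 15 symbols of YHNHOHNYNOHYHNH gives the pieces NYN NH OH NH YH NH OH NYN OH YH NH NYN NH OH NH, which concatenate to the answer.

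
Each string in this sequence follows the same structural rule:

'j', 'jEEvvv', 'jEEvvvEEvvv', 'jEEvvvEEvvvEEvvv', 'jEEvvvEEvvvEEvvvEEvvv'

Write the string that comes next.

jEEvvvEEvvvEEvvvEEvvvEEvvv

Every step adds EEvvv to the end: s(k+1) = s(k)·EEvvv.
So the next term is jEEvvvEEvvvEEvvvEEvvv·EEvvv.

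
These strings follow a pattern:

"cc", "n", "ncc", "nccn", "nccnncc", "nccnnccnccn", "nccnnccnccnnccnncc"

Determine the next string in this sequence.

nccnnccnccnnccnnccnccnnccnccn

From term 3 onward, concatenate the last term with the second-to-last: n·cc = ncc, ncc·n = nccn, …
Continuing: nccnnccnccnnccnncc · nccnnccnccn gives term 8.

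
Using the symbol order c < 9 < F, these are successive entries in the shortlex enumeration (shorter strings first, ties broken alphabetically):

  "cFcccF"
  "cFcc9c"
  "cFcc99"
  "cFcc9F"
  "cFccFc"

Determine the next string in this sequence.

cFccF9

The successor of cFccFc increments the rightmost position that isn't already F and resets every position after it to c.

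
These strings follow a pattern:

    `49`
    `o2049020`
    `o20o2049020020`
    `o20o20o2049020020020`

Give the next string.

Each term wraps the previous one in o20 on the left and 020 on the right.
Applying this once more to o20o20o2049020020020:

o20o20o20o2049020020020020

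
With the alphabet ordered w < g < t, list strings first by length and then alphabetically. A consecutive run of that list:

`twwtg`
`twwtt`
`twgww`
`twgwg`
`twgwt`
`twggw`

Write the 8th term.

twggt

Stepping forward 2 times from twggw: twggw → twggg, then the target.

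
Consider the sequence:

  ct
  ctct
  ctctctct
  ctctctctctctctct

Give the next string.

s(k+1) = s(k)·s(k) — each term doubles the last.
So the next term is two copies of ctctctctctctctct.

ctctctctctctctctctctctctctctctct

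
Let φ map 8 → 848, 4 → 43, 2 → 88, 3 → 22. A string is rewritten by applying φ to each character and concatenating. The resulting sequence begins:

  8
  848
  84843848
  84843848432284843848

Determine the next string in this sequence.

Applying the rule to each of the 20 symbols of 84843848432284843848 gives the pieces 848 43 848 43 22 848 43 848 43 22 88 88 848 43 848 43 22 848 43 848, which concatenate to the answer.

848438484322848438484322888884843848432284843848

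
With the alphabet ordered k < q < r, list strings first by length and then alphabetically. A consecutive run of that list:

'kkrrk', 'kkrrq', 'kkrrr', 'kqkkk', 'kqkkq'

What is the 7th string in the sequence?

Continuing the enumeration 2 steps past kqkkq: kqkkq → kqkkr → (answer).

kqkqk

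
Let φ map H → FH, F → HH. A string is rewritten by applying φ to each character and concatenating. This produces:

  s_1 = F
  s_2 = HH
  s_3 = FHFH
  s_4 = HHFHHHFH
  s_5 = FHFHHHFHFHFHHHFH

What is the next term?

Rewriting the 16 symbols of FHFHHHFHFHFHHHFH one by one yields HH FH HH FH FH FH HH FH HH FH HH FH FH FH HH FH; concatenated:

HHFHHHFHFHFHHHFHHHFHHHFHFHFHHHFH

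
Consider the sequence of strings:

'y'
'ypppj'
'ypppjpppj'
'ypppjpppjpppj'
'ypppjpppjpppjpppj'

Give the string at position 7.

Each term is the previous one with pppj appended.
From ypppjpppjpppjpppj, 2 further steps: ypppjpppjpppjpppj → ypppjpppjpppjpppjpppj → (answer).

ypppjpppjpppjpppjpppjpppj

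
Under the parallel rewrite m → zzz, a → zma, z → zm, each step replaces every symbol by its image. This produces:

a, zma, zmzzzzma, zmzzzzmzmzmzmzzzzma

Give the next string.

zmzzzzmzmzmzmzzzzmzzzzmzzzzmzzzzmzmzmzmzzzzma

Applying the rule to each of the 19 symbols of zmzzzzmzmzmzmzzzzma gives the pieces zm zzz zm zm zm zm zzz zm zzz zm zzz zm zzz zm zm zm zm zzz zma, which concatenate to the answer.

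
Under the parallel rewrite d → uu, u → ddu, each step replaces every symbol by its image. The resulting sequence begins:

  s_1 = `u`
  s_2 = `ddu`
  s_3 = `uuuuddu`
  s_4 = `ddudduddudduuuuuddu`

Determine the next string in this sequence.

Rewriting the 19 symbols of ddudduddudduuuuuddu one by one yields uu uu ddu uu uu ddu uu uu ddu uu uu ddu ddu ddu ddu ddu uu uu ddu; concatenated:

uuuudduuuuudduuuuudduuuuudduddudduddudduuuuuddu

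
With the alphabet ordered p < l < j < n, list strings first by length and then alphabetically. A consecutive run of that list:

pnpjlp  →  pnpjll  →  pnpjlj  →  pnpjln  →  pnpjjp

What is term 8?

pnpjjn

Continuing the enumeration 3 steps past pnpjjp: pnpjjp → pnpjjl → pnpjjj → (answer).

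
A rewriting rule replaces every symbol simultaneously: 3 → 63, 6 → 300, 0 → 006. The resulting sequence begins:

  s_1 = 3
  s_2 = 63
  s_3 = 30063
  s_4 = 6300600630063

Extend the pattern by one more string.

φ(6300600630063) expands symbol-by-symbol to 300 63 006 006 300 006 006 300 63 006 006 300 63; joining the 13 pieces gives the next term.

300630060063000060063006300600630063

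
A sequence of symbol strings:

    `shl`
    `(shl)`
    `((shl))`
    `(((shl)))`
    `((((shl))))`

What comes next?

s(k+1) = (·s(k)·), so each term gains ( as a prefix and ) as a suffix.
Applying this once more to ((((shl)))):

(((((shl)))))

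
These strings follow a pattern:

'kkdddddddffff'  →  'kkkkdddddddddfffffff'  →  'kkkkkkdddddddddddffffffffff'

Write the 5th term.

The n-th term is 2n-2 k's then 2n+3 d's then 3n-2 f's, where the shown terms are n = 2, 3, 4.
For term 5, n = 6, so the run lengths are 10, 15, 16.

kkkkkkkkkkdddddddddddddddffffffffffffffff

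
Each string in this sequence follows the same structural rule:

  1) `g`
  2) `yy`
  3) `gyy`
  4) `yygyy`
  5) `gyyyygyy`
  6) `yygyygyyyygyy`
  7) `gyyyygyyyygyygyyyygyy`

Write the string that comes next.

yygyygyyyygyygyyyygyyyygyygyyyygyy

From term 3 onward, concatenate the second-to-last term with the last: g·yy = gyy, yy·gyy = yygyy, …
Continuing: yygyygyyyygyy · gyyyygyyyygyygyyyygyy gives term 8.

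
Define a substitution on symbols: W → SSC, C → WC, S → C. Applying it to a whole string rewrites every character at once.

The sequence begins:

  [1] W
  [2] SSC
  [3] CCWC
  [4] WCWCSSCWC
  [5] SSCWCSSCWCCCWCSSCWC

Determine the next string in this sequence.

CCWCSSCWCCCWCSSCWCWCWCSSCWCCCWCSSCWC

Replace each of the 19 characters of SSCWCSSCWCCCWCSSCWC in place — C C WC SSC WC C C WC SSC WC WC WC SSC WC C C WC SSC WC — and concatenate.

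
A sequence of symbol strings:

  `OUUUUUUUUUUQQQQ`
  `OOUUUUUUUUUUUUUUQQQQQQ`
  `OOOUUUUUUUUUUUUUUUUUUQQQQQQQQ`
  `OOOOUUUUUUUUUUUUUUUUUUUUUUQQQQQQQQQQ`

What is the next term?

Term n consists of n-1 O's, followed by 4n+2 U's, followed by 2n Q's, where the shown terms are n = 2, 3, 4, 5.
For the next term, n = 6, so the run lengths are 5, 26, 12.

OOOOOUUUUUUUUUUUUUUUUUUUUUUUUUUQQQQQQQQQQQQ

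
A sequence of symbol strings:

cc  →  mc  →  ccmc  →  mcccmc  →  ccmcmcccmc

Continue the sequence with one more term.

Each term (from the third on) is the two preceding terms concatenated in order: term 3 = cc·mc = ccmc.
The next term joins mcccmc and ccmcmcccmc.

mcccmcccmcmcccmc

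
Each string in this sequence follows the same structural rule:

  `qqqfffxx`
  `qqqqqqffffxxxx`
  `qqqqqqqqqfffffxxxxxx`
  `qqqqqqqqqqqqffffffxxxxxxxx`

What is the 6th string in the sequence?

Term n consists of 3n q's, followed by n+2 f's, followed by 2n x's (n = 1, 2, …).
At n = 6 the blocks have lengths 18, 8, 12.

qqqqqqqqqqqqqqqqqqffffffffxxxxxxxxxxxx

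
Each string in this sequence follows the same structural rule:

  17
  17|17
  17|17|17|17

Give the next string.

s(k+1) = s(k)·|·s(k) — each term doubles the last with '|' between the halves.
Doubling 17|17|17|17 with '|' between the halves:

17|17|17|17|17|17|17|17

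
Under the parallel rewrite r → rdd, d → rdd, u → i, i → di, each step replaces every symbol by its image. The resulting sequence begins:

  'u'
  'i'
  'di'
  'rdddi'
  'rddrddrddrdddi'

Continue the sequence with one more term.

rddrddrddrddrddrddrddrddrddrddrddrddrdddi

Applying the rule to each of the 14 symbols of rddrddrddrdddi gives the pieces rdd rdd rdd rdd rdd rdd rdd rdd rdd rdd rdd rdd rdd di, which concatenate to the answer.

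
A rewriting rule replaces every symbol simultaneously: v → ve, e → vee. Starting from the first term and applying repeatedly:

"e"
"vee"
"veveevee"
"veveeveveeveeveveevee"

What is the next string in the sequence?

veveeveveeveeveveeveveeveeveveeveeveveeveveeveeveveevee

Replace each of the 21 characters of veveeveveeveeveveevee in place — ve vee ve vee vee ve vee ve vee vee ve vee vee ve vee ve vee vee ve vee vee — and concatenate.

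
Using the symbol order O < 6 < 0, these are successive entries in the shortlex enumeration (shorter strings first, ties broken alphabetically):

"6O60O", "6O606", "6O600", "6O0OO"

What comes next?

The successor of 6O0OO increments the rightmost position that isn't already 0 and resets every position after it to O.

6O0O6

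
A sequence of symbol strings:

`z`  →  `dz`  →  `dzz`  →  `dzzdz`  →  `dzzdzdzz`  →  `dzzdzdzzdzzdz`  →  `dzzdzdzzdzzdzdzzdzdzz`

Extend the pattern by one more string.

dzzdzdzzdzzdzdzzdzdzzdzzdzdzzdzzdz

Each term (from the third on) is the previous term followed by the one before it: term 3 = dz·z = dzz.
So term 8 is dzzdzdzzdzzdzdzzdzdzz·dzzdzdzzdzzdz.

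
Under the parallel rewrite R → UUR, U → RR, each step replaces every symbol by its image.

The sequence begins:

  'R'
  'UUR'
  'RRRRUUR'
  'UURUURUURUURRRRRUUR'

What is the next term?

RRRRUURRRRRUURRRRRUURRRRRUURUURUURUURUURRRRRUUR

Applying the rule to each of the 19 symbols of UURUURUURUURRRRRUUR gives the pieces RR RR UUR RR RR UUR RR RR UUR RR RR UUR UUR UUR UUR UUR RR RR UUR, which concatenate to the answer.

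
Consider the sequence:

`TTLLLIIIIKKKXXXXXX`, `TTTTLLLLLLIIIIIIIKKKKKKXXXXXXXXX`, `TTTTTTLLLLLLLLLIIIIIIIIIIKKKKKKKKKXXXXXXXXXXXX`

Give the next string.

TTTTTTTTLLLLLLLLLLLLIIIIIIIIIIIIIKKKKKKKKKKKKXXXXXXXXXXXXXXX

Term n consists of 2n T's, followed by 3n L's, followed by 3n+1 I's, followed by 3n K's, followed by 3n+3 X's (n = 1, 2, …).
At n = 4 the blocks have lengths 8, 12, 13, 12, 15.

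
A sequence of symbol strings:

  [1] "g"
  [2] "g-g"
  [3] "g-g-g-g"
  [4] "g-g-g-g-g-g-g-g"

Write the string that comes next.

Every step duplicates the string with '-' between the halves.
So the next term is two copies of g-g-g-g-g-g-g-g with '-' between the halves.

g-g-g-g-g-g-g-g-g-g-g-g-g-g-g-g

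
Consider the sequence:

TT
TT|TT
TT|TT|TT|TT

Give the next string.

Each string is two copies of the previous one joined by '|'.
So the next term is two copies of TT|TT|TT|TT with '|' between the halves.

TT|TT|TT|TT|TT|TT|TT|TT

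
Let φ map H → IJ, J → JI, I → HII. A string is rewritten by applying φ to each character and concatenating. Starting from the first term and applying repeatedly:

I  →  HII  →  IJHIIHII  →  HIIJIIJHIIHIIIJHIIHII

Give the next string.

Applying the rule to each of the 21 symbols of HIIJIIJHIIHIIIJHIIHII gives the pieces IJ HII HII JI HII HII JI IJ HII HII IJ HII HII HII JI IJ HII HII IJ HII HII, which concatenate to the answer.

IJHIIHIIJIHIIHIIJIIJHIIHIIIJHIIHIIHIIJIIJHIIHIIIJHIIHII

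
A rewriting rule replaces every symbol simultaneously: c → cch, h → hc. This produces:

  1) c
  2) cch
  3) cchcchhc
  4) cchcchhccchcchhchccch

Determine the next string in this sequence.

Rewriting the 21 symbols of cchcchhccchcchhchccch one by one yields cch cch hc cch cch hc hc cch cch cch hc cch cch hc hc cch hc cch cch cch hc; concatenated:

cchcchhccchcchhchccchcchcchhccchcchhchccchhccchcchcchhc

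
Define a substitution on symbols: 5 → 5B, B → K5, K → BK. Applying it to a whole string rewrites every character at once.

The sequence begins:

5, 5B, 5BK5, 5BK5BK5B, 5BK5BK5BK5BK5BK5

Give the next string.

5BK5BK5BK5BK5BK5BK5BK5BK5BK5BK5B

Replace each of the 16 characters of 5BK5BK5BK5BK5BK5 in place — 5B K5 BK 5B K5 BK 5B K5 BK 5B K5 BK 5B K5 BK 5B — and concatenate.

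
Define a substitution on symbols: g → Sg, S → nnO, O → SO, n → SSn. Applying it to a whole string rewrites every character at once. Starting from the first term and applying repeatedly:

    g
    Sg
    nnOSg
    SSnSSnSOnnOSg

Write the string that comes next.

nnOnnOSSnnnOnnOSSnnnOSOSSnSSnSOnnOSg

Applying the rule to each of the 13 symbols of SSnSSnSOnnOSg gives the pieces nnO nnO SSn nnO nnO SSn nnO SO SSn SSn SO nnO Sg, which concatenate to the answer.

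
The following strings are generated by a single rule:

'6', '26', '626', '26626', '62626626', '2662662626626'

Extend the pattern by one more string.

626266262662662626626

This is a Fibonacci-style word recurrence s(k) = s(k−2)·s(k−1): e.g. 6·26 = 626.
So term 7 is 62626626·2662662626626.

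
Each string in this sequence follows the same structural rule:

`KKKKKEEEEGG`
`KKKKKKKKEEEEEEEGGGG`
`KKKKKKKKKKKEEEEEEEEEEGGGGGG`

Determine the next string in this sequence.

KKKKKKKKKKKKKKEEEEEEEEEEEEEGGGGGGGG

Each string has the form K^{3n-1} E^{3n-2} G^{2n-2}, where the shown terms are n = 2, 3, 4.
For the next term, n = 5, so the run lengths are 14, 13, 8.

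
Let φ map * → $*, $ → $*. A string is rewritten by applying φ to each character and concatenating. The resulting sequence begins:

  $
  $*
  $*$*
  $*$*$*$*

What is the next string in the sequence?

$*$*$*$*$*$*$*$*

Apply φ to $*$*$*$* symbol by symbol: $→$*, *→$*, $→$*, *→$*, $→$*, *→$*, $→$*, *→$*; joined: $* $* $* $* $* $* $* $*.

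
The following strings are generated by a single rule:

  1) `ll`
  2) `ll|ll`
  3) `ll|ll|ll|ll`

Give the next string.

Every step duplicates the string with '|' between the halves.
One more doubling of ll|ll|ll|ll gives the answer.

ll|ll|ll|ll|ll|ll|ll|ll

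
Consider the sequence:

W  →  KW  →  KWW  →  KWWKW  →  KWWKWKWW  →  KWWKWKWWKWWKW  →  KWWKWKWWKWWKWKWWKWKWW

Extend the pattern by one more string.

KWWKWKWWKWWKWKWWKWKWWKWWKWKWWKWWKW

From term 3 onward, concatenate the last term with the second-to-last: KW·W = KWW, KWW·KW = KWWKW, …
The next term joins KWWKWKWWKWWKWKWWKWKWW and KWWKWKWWKWWKW.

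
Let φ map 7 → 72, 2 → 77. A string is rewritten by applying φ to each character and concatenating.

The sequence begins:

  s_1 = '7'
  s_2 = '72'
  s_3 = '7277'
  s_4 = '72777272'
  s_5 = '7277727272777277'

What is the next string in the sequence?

φ(7277727272777277) expands symbol-by-symbol to 72 77 72 72 72 77 72 77 72 77 72 72 72 77 72 72; joining the 16 pieces gives the next term.

72777272727772777277727272777272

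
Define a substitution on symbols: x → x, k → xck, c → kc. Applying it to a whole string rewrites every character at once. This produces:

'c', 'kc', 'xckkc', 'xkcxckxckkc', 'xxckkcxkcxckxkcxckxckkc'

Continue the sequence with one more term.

Replace each of the 23 characters of xxckkcxkcxckxkcxckxckkc in place — x x kc xck xck kc x xck kc x kc xck x xck kc x kc xck x kc xck xck kc — and concatenate.

xxkcxckxckkcxxckkcxkcxckxxckkcxkcxckxkcxckxckkc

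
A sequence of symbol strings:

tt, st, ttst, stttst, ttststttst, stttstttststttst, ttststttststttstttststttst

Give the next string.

Each term (from the third on) is the two preceding terms concatenated in order: term 3 = tt·st = ttst.
The next term joins stttstttststttst and ttststttststttstttststttst.

stttstttststttstttststttststttstttststttst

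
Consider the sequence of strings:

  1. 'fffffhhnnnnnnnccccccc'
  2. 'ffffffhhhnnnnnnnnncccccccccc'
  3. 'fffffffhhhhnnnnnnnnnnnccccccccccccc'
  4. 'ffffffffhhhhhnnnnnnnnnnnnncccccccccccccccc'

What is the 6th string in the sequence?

The n-th term is n+3 f's then n h's then 2n+3 n's then 3n+1 c's, where the shown terms are n = 2, 3, 4, 5.
For term 6, n = 7, so the run lengths are 10, 7, 17, 22.

ffffffffffhhhhhhhnnnnnnnnnnnnnnnnncccccccccccccccccccccc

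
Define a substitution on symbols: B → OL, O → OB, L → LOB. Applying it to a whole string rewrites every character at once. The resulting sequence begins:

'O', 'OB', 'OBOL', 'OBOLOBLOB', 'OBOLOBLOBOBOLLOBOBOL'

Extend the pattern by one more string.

φ(OBOLOBLOBOBOLLOBOBOL) expands symbol-by-symbol to OB OL OB LOB OB OL LOB OB OL OB OL OB LOB LOB OB OL OB OL OB LOB; joining the 20 pieces gives the next term.

OBOLOBLOBOBOLLOBOBOLOBOLOBLOBLOBOBOLOBOLOBLOB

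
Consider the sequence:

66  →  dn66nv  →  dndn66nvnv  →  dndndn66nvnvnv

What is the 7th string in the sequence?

dndndndndndn66nvnvnvnvnvnv

s(k+1) = dn·s(k)·nv, so each term gains dn as a prefix and nv as a suffix.
From dndndn66nvnvnv, 3 further steps: dndndn66nvnvnv → dndndndn66nvnvnvnv → dndndndndn66nvnvnvnvnv → (answer).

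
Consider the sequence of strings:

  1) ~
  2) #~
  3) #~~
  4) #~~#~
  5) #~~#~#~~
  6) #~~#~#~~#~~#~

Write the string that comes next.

#~~#~#~~#~~#~#~~#~#~~

Each term (from the third on) is the previous term followed by the one before it: term 3 = #~·~ = #~~.
So term 7 is #~~#~#~~#~~#~·#~~#~#~~.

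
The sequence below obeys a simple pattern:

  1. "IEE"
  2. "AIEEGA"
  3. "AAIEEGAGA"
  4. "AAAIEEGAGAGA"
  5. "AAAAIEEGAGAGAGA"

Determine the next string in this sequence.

AAAAAIEEGAGAGAGAGA

Each term wraps the previous one in A on the left and GA on the right.
So the next term is A·AAAAIEEGAGAGAGA·GA.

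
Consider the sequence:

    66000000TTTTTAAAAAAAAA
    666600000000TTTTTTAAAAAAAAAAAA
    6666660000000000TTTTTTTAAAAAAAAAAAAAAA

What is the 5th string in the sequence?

Reading off run lengths: 6 runs 2, 4, 6; 0 runs 6, 8, 10; T runs 5, 6, 7; A runs 9, 12, 15 — each is linear in n, where the shown terms are n = 2, 3, 4.
At n = 6 the blocks have lengths 10, 14, 9, 21.

666666666600000000000000TTTTTTTTTAAAAAAAAAAAAAAAAAAAAA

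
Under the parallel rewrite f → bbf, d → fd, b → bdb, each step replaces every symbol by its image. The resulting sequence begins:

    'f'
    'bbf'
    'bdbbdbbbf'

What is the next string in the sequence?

Apply φ to bdbbdbbbf symbol by symbol: b→bdb, d→fd, b→bdb, b→bdb, d→fd, b→bdb, b→bdb, b→bdb, f→bbf; joined: bdb fd bdb bdb fd bdb bdb bdb bbf.

bdbfdbdbbdbfdbdbbdbbdbbbf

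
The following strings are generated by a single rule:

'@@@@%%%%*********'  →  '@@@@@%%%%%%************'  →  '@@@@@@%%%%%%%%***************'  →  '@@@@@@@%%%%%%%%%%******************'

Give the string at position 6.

Reading off run lengths: @ runs 4, 5, 6, 7; % runs 4, 6, 8, 10; * runs 9, 12, 15, 18 — each is linear in n, where the shown terms are n = 2, 3, 4, 5.
Setting n = 7 gives 9, 14, 24 characters in each block.

@@@@@@@@@%%%%%%%%%%%%%%************************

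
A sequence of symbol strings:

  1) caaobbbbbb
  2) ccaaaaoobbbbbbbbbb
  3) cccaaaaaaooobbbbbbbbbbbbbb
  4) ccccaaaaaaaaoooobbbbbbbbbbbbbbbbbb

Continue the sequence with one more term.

Each string has the form c^{n} a^{2n} o^{n} b^{4n+2} (n = 1, 2, …).
At n = 5 the blocks have lengths 5, 10, 5, 22.

cccccaaaaaaaaaaooooobbbbbbbbbbbbbbbbbbbbbb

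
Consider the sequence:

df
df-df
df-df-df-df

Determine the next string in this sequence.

df-df-df-df-df-df-df-df

s(k+1) = s(k)·-·s(k) — each term doubles the last with '-' between the halves.
One more doubling of df-df-df-df gives the answer.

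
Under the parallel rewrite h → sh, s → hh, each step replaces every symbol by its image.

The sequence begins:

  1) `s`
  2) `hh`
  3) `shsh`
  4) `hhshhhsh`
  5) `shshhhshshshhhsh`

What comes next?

hhshhhshshshhhshhhshhhshshshhhsh

Replace each of the 16 characters of shshhhshshshhhsh in place — hh sh hh sh sh sh hh sh hh sh hh sh sh sh hh sh — and concatenate.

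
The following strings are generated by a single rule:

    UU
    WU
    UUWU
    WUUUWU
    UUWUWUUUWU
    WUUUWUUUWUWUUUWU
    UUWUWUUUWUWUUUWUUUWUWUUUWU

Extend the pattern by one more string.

From term 3 onward, concatenate the second-to-last term with the last: UU·WU = UUWU, WU·UUWU = WUUUWU, …
The next term joins WUUUWUUUWUWUUUWU and UUWUWUUUWUWUUUWUUUWUWUUUWU.

WUUUWUUUWUWUUUWUUUWUWUUUWUWUUUWUUUWUWUUUWU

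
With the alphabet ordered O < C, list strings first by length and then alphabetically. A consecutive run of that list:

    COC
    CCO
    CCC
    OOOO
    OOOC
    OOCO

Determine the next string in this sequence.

Treat OOCO as a base-2 numeral over the given alphabet and add one, carrying through any trailing C's.

OOCC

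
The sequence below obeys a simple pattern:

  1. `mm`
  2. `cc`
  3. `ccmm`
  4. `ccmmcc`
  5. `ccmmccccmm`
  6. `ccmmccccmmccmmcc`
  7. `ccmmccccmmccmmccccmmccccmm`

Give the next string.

ccmmccccmmccmmccccmmccccmmccmmccccmmccmmcc

This is a Fibonacci-style word recurrence s(k) = s(k−1)·s(k−2): e.g. cc·mm = ccmm.
The next term joins ccmmccccmmccmmccccmmccccmm and ccmmccccmmccmmcc.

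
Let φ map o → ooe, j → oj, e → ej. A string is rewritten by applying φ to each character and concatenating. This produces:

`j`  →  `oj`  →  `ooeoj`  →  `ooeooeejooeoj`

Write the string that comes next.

ooeooeejooeooeejejojooeooeejooeoj

Applying the rule to each of the 13 symbols of ooeooeejooeoj gives the pieces ooe ooe ej ooe ooe ej ej oj ooe ooe ej ooe oj, which concatenate to the answer.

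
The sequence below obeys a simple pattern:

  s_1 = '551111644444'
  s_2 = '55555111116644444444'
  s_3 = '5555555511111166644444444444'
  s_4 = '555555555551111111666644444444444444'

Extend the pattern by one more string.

Term n consists of 3n-1 5's, followed by n+3 1's, followed by n 6's, followed by 3n+2 4's (n = 1, 2, …).
Setting n = 5 gives 14, 8, 5, 17 characters in each block.

55555555555555111111116666644444444444444444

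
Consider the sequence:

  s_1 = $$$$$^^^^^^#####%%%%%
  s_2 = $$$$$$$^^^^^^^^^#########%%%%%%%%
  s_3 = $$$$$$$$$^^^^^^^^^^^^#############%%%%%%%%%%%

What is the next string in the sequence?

$$$$$$$$$$$^^^^^^^^^^^^^^^#################%%%%%%%%%%%%%%

The n-th term is 2n+3 $'s then 3n+3 ^'s then 4n+1 #'s then 3n+2 %'s (n = 1, 2, …).
Setting n = 4 gives 11, 15, 17, 14 characters in each block.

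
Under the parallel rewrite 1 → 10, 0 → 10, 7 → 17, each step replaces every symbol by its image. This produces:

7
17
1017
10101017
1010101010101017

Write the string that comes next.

φ(1010101010101017) expands symbol-by-symbol to 10 10 10 10 10 10 10 10 10 10 10 10 10 10 10 17; joining the 16 pieces gives the next term.

10101010101010101010101010101017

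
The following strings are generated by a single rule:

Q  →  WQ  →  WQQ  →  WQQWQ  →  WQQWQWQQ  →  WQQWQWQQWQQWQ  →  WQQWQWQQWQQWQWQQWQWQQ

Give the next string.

WQQWQWQQWQQWQWQQWQWQQWQQWQWQQWQQWQ

From term 3 onward, concatenate the last term with the second-to-last: WQ·Q = WQQ, WQQ·WQ = WQQWQ, …
The next term joins WQQWQWQQWQQWQWQQWQWQQ and WQQWQWQQWQQWQ.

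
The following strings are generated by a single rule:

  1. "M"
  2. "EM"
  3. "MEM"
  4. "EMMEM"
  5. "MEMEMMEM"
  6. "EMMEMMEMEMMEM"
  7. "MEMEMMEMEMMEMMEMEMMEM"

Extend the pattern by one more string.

Each term (from the third on) is the two preceding terms concatenated in order: term 3 = M·EM = MEM.
So term 8 is EMMEMMEMEMMEM·MEMEMMEMEMMEMMEMEMMEM.

EMMEMMEMEMMEMMEMEMMEMEMMEMMEMEMMEM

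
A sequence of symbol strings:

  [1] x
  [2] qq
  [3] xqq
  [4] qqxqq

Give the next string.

xqqqqxqq

Each term (from the third on) is the two preceding terms concatenated in order: term 3 = x·qq = xqq.
The next term joins xqq and qqxqq.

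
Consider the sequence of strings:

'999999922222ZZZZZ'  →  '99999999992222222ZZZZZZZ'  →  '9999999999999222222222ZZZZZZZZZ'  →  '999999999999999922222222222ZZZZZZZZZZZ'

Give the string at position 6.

The n-th term is 3n+1 9's then 2n+1 2's then 2n+1 Z's, where the shown terms are n = 2, 3, 4, 5.
At n = 7 the blocks have lengths 22, 15, 15.

9999999999999999999999222222222222222ZZZZZZZZZZZZZZZ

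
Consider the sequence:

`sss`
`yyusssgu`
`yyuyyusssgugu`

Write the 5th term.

Every step adds yyu to the front and gu to the end of the previous string.
From yyuyyusssgugu, 2 further steps: yyuyyusssgugu → yyuyyuyyusssgugugu → (answer).

yyuyyuyyuyyusssgugugugu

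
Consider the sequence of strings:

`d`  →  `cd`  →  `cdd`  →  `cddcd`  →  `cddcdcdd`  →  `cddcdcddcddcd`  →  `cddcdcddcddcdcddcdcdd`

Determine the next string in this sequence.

From term 3 onward, concatenate the last term with the second-to-last: cd·d = cdd, cdd·cd = cddcd, …
The next term joins cddcdcddcddcdcddcdcdd and cddcdcddcddcd.

cddcdcddcddcdcddcdcddcddcdcddcddcd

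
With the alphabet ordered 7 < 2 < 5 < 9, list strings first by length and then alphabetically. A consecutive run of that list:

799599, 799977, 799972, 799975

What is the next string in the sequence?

The successor of 799975 increments the rightmost position that isn't already 9 and resets every position after it to 7.

799979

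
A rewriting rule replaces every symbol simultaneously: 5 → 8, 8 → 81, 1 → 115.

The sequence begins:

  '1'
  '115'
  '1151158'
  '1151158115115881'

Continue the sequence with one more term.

Replace each of the 16 characters of 1151158115115881 in place — 115 115 8 115 115 8 81 115 115 8 115 115 8 81 81 115 — and concatenate.

1151158115115881115115811511588181115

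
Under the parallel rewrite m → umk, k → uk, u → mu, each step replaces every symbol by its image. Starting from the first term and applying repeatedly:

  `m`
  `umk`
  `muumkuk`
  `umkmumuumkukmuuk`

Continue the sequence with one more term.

φ(umkmumuumkukmuuk) expands symbol-by-symbol to mu umk uk umk mu umk mu mu umk uk mu uk umk mu mu uk; joining the 16 pieces gives the next term.

muumkukumkmuumkmumuumkukmuukumkmumuuk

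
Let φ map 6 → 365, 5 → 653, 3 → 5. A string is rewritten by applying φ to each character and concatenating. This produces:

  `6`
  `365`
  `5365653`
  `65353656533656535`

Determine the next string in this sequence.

36565356535365653365653553656533656535653

φ(65353656533656535) expands symbol-by-symbol to 365 653 5 653 5 365 653 365 653 5 5 365 653 365 653 5 653; joining the 17 pieces gives the next term.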